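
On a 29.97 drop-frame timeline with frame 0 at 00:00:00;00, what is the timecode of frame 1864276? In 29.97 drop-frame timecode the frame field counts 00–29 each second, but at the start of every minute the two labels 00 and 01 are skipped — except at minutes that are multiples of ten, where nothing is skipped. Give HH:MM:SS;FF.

Each 10-minute DF block holds 10 × 60 × 30 − 9 × 2 = 17982 frames. 1864276 ÷ 17982 → 103 full blocks, remainder 12130.
Within the partial block the first minute is 1800 frames and each further minute 1798, so 6 further minute boundaries passed. Total skipped labels = 18 × 103 + 2 × 6 = 1866.
Non-drop label index = 1864276 + 1866 = 1866142; at 30 labels/s that is 17:16:44:22, i.e. DF 17:16:44;22.

17:16:44;22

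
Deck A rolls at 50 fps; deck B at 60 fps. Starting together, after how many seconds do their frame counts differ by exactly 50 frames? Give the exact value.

5 seconds

The gap grows by |60 − 50| = 10 frames per second.
Time for a 50-frame gap: 50 ÷ (10) = 5 s.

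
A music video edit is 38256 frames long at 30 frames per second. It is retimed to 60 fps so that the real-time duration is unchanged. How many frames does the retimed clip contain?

76512 frames

Frames at target rate = 38256 × (60) / (30) = 76512.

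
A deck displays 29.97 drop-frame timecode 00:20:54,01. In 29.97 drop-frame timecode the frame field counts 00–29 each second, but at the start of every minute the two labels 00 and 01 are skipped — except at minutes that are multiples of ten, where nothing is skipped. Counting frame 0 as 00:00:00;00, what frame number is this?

Complete 10-minute blocks: 2, each 17982 frames → 35964.
Remaining 0 whole minutes in the current block: 0 frames.
Within the current minute: 54 × 30 + 1 = 1621. Total = 35964 + 0 + 1621 = 37585.

37585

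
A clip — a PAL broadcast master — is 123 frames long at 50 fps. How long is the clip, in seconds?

2.46 seconds

Running time = 123 / (50) = 2.46 s.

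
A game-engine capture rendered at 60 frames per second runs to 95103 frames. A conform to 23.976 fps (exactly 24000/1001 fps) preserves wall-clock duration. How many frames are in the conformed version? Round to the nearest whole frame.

38003 frames

Frames at target rate = 95103 × (24000/1001) / (60) = 38041200/1001 ≈ 38003.197.
Nearest whole frame: 38003.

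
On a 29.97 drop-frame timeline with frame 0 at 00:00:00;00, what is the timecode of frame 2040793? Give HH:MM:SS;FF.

18:54:54;15

Ten DF minutes hold 17982 frames, so frame 2040793 lies in block 113 (frames 2031966–2049947) with 8827 frames into that block.
The block's first minute is 1800 frames and the rest 1798 each; 8827 frames reaches minute 4, so 113 × 18 + 4 × 2 = 2042 labels have been skipped so far.
Adding those back, label number 2040793 + 2042 = 2042835 at 30 labels/s is 68094 s + 15 f = 18 h 54 min 54 s frame 15, i.e. 18:54:54;15.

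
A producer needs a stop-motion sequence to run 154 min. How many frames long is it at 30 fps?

277200 frames

154 min = 9240 s.
Frames = 9240 × 30 = 277200.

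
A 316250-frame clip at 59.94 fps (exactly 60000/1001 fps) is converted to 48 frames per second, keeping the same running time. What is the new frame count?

Target frames = source frames × (target rate / source rate) = 316250 × (48)/(60000/1001) = 316250 × 1001/1250 = 253253.

253253 frames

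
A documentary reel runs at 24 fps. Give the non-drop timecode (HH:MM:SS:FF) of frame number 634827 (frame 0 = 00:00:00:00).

07:20:51:03

634827 ÷ 24 = 26451 full seconds, remainder 3 frames.
26451 s = 7 h 20 min 51 s.
Timecode: 07:20:51:03.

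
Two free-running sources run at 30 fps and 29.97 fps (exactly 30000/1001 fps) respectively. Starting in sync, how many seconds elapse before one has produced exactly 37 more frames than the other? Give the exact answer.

37037/30 seconds

The gap grows by |30000/1001 − 30| = 30/1001 frames per second.
Time for a 37-frame gap: 37 ÷ (30/1001) = 37037/30 s.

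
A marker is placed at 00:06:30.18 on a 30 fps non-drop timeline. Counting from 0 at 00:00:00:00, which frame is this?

Total seconds to the label: (0 × 3600 + 6 × 60 + 30) = 390.
Frame index = 390 × 30 + 18 = 11718.

frame 11718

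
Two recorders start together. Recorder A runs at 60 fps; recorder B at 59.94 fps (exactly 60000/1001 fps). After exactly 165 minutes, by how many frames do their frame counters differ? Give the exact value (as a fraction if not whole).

54000/91 frames

165 min = 9900 s.
A emits 60 × 9900 = 594000 frames; B emits 60000/1001 × 9900 = 54000000/91.
Difference = 54000/91 frames (≈ 593.4066); B is behind A.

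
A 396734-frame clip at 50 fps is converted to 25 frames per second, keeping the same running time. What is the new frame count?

Target frames = source frames × (target rate / source rate) = 396734 × (25)/(50) = 396734 × 1/2 = 198367.

198367 frames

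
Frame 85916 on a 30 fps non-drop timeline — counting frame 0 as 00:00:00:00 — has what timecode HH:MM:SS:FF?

85916 ÷ 30 = 2863 full seconds, remainder 26 frames.
2863 s = 0 h 47 min 43 s.
Timecode: 00:47:43:26.

00:47:43:26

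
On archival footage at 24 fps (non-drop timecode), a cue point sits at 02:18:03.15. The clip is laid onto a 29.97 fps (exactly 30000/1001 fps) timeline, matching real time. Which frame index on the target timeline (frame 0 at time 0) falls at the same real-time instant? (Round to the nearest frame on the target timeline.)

frame 248260

Source frame index: (2×3600 + 18×60 + 3) × 24 + 15 = 198807.
Real time: 198807 / (24) = 66269/8 s.
Target frame: (66269/8) × (30000/1001) = 35501250/143 ≈ 248260.490 → 248260.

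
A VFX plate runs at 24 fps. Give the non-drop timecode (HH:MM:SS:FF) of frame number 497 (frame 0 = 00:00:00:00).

00:00:20:17

497 ÷ 24 = 20 full seconds, remainder 17 frames.
20 s = 0 h 0 min 20 s.
Timecode: 00:00:20:17.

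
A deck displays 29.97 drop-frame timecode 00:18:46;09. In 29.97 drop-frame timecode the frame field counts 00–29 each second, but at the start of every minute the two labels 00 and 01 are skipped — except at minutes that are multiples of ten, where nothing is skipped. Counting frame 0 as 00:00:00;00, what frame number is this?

33755

Complete 10-minute blocks: 1, each 17982 frames → 17982.
Remaining 8 whole minutes in the current block: 1800 + 7 × 1798 = 14386 frames.
Within the current minute: 46 × 30 + 9 − 2 = 1387 (labels ;00/;01 skipped at this minute). Total = 17982 + 14386 + 1387 = 33755.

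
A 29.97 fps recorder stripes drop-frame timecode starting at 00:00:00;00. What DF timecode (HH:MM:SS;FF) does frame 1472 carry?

00:00:49;02

Ten DF minutes hold 17982 frames, so frame 1472 lies in block 0 (frames 0–17981) with 1472 frames into that block.
The block's first minute is 1800 frames and the rest 1798 each; 1472 frames reaches minute 0, so 0 × 18 + 0 × 2 = 0 labels have been skipped so far.
Adding those back, label number 1472 + 0 = 1472 at 30 labels/s is 49 s + 2 f = 0 h 0 min 49 s frame 2, i.e. 00:00:49;02.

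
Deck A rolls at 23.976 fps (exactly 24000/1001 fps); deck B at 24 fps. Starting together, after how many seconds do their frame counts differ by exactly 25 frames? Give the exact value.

The gap grows by |24 − 24000/1001| = 24/1001 frames per second.
Time for a 25-frame gap: 25 ÷ (24/1001) = 25025/24 s.

25025/24 seconds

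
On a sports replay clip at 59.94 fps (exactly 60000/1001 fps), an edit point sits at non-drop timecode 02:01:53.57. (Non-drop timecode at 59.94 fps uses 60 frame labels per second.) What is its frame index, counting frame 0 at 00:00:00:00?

Total seconds to the label: (2 × 3600 + 1 × 60 + 53) = 7313.
Frame index = 7313 × 60 + 57 = 438837.

438837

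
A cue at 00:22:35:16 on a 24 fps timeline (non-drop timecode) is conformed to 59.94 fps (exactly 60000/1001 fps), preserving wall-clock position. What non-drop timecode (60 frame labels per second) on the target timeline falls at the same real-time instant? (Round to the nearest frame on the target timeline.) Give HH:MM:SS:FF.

Source frame index: (0×3600 + 22×60 + 35) × 24 + 16 = 32536.
Real time: 32536 / (24) = 4067/3 s.
Target frame: (4067/3) × (60000/1001) = 11620000/143 ≈ 81258.741 → 81259.
At 60 labels/s: frame 81259 → 00:22:34:19.

00:22:34:19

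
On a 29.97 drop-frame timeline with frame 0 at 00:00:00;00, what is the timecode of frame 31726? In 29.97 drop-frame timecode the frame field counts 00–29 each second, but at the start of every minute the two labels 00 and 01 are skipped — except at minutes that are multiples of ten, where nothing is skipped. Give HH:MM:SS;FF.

00:17:38;18

Each 10-minute DF block holds 10 × 60 × 30 − 9 × 2 = 17982 frames. 31726 ÷ 17982 → 1 full block, remainder 13744.
Within the partial block the first minute is 1800 frames and each further minute 1798, so 7 further minute boundaries passed. Total skipped labels = 18 × 1 + 2 × 7 = 32.
Non-drop label index = 31726 + 32 = 31758; at 30 labels/s that is 00:17:38:18, i.e. DF 00:17:38;18.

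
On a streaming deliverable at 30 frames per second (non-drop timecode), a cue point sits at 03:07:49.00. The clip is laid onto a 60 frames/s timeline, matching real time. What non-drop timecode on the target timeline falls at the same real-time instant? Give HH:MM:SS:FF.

03:07:49:00

Source frame index: (3×3600 + 7×60 + 49) × 30 + 0 = 338070.
Real time: 338070 / (30) = 11269 s.
Target frame: (11269) × (60) = 676140.
At 60 labels/s: frame 676140 → 03:07:49:00.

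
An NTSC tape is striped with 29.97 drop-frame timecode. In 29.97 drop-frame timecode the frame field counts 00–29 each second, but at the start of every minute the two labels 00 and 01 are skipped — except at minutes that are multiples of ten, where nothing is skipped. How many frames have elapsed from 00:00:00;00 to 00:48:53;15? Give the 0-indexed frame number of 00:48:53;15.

87917

As if non-drop at 30 labels/s: (0 × 3600 + 48 × 60 + 53) × 30 + 15 = 88005.
Minute boundaries passed: 48; those not divisible by 10: 48 − 4 = 44; dropped labels = 2 × 44 = 88.
Actual frame index = 88005 − 88 = 87917.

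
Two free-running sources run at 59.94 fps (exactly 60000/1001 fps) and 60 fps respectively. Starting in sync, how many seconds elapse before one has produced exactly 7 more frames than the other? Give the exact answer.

The gap grows by |60 − 60000/1001| = 60/1001 frames per second.
Time for a 7-frame gap: 7 ÷ (60/1001) = 7007/60 s.

7007/60 seconds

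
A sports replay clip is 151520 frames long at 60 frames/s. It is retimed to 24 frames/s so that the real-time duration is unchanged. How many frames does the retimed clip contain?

Target frames = source frames × (target rate / source rate) = 151520 × (24)/(60) = 151520 × 2/5 = 60608.

60608 frames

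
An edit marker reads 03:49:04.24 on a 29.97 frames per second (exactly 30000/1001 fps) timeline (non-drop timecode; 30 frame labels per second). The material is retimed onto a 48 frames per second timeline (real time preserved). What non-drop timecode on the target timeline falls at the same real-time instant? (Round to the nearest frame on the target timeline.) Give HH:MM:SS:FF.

03:49:18:26

Source frame index: (3×3600 + 49×60 + 4) × 30 + 24 = 412344.
Real time: 412344 / (30000/1001) = 17198181/1250 s.
Target frame: (17198181/1250) × (48) = 412756344/625 ≈ 660410.150 → 660410.
At 48 labels/s: frame 660410 → 03:49:18:26.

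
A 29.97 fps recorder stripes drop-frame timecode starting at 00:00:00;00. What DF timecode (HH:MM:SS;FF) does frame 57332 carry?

Each 10-minute DF block holds 10 × 60 × 30 − 9 × 2 = 17982 frames. 57332 ÷ 17982 → 3 full blocks, remainder 3386.
Within the partial block the first minute is 1800 frames and each further minute 1798, so 1 further minute boundary passed. Total skipped labels = 18 × 3 + 2 × 1 = 56.
Non-drop label index = 57332 + 56 = 57388; at 30 labels/s that is 00:31:52:28, i.e. DF 00:31:52;28.

00:31:52;28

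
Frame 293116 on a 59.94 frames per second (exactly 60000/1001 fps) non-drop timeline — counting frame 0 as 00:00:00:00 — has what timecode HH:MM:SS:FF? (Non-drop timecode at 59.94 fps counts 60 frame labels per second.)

293116 ÷ 60 = 4885 full seconds, remainder 16 frames.
4885 s = 1 h 21 min 25 s.
Timecode: 01:21:25:16.

01:21:25:16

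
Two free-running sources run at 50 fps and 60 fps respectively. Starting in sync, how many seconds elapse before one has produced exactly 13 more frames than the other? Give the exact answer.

1.3 seconds

The gap grows by |60 − 50| = 10 frames per second.
Time for a 13-frame gap: 13 ÷ (10) = 1.3 s.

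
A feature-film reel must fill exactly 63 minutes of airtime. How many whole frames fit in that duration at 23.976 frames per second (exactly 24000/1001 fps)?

63 min = 3780 s.
Frames = 3780 × 24000/1001 = 12960000/143 ≈ 90629.3706.
Complete frames: 90629.

90629 frames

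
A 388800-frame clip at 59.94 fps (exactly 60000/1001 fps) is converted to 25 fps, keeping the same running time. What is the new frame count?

Target frames = source frames × (target rate / source rate) = 388800 × (25)/(60000/1001) = 388800 × 1001/2400 = 162162.

162162 frames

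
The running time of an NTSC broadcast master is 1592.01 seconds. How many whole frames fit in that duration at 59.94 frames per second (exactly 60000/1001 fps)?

95425 frames

Frames = 1592.01 × 60000/1001 = 13645800/143 ≈ 95425.1748.
Complete frames: 95425.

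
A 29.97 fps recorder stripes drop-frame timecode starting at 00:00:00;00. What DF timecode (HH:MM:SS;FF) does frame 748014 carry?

06:55:58;22

Each 10-minute DF block holds 10 × 60 × 30 − 9 × 2 = 17982 frames. 748014 ÷ 17982 → 41 full blocks, remainder 10752.
Within the partial block the first minute is 1800 frames and each further minute 1798, so 5 further minute boundaries passed. Total skipped labels = 18 × 41 + 2 × 5 = 748.
Non-drop label index = 748014 + 748 = 748762; at 30 labels/s that is 06:55:58:22, i.e. DF 06:55:58;22.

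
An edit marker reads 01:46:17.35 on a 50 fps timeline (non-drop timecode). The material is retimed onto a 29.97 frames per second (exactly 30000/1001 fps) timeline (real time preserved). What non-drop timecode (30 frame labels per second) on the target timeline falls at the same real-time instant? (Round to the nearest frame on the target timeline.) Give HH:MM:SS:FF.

01:46:11:10

Source frame index: (1×3600 + 46×60 + 17) × 50 + 35 = 318885.
Real time: 318885 / (50) = 63777/10 s.
Target frame: (63777/10) × (30000/1001) = 27333000/143 ≈ 191139.860 → 191140.
At 30 labels/s: frame 191140 → 01:46:11:10.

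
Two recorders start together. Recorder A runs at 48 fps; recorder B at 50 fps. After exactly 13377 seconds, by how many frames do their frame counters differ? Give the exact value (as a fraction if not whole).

A emits 48 × 13377 = 642096 frames; B emits 50 × 13377 = 668850.
Difference = 26754 frames; B is ahead of A.

26754 frames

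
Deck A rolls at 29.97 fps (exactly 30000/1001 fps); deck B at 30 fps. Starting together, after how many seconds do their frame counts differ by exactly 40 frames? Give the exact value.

4004/3 seconds

The gap grows by |30 − 30000/1001| = 30/1001 frames per second.
Time for a 40-frame gap: 40 ÷ (30/1001) = 4004/3 s.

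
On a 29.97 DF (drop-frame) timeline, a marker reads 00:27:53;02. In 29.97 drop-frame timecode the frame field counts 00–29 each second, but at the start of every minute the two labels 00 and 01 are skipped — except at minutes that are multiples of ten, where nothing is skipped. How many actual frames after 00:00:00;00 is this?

50142

As if non-drop at 30 labels/s: (0 × 3600 + 27 × 60 + 53) × 30 + 2 = 50192.
Minute boundaries passed: 27; those not divisible by 10: 27 − 2 = 25; dropped labels = 2 × 25 = 50.
Actual frame index = 50192 − 50 = 50142.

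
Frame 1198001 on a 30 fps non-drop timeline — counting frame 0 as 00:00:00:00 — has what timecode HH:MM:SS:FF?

11:05:33:11

1198001 ÷ 30 = 39933 full seconds, remainder 11 frames.
39933 s = 11 h 5 min 33 s.
Timecode: 11:05:33:11.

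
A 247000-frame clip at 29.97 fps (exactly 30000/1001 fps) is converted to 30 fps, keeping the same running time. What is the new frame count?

Target frames = source frames × (target rate / source rate) = 247000 × (30)/(30000/1001) = 247000 × 1001/1000 = 247247.

247247 frames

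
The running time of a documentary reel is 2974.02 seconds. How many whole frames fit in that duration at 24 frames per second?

71376 frames

Frames = 2974.02 × 24 = 1784412/25 ≈ 71376.4800.
Complete frames: 71376.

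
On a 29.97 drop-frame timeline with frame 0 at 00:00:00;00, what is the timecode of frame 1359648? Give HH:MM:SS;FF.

Each 10-minute DF block holds 10 × 60 × 30 − 9 × 2 = 17982 frames. 1359648 ÷ 17982 → 75 full blocks, remainder 10998.
Within the partial block the first minute is 1800 frames and each further minute 1798, so 6 further minute boundaries passed. Total skipped labels = 18 × 75 + 2 × 6 = 1362.
Non-drop label index = 1359648 + 1362 = 1361010; at 30 labels/s that is 12:36:07:00, i.e. DF 12:36:07;00.

12:36:07;00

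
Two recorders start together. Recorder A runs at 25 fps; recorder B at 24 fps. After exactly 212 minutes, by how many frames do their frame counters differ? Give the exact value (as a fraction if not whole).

212 min = 12720 s.
A emits 25 × 12720 = 318000 frames; B emits 24 × 12720 = 305280.
Difference = 12720 frames; B is behind A.

12720 frames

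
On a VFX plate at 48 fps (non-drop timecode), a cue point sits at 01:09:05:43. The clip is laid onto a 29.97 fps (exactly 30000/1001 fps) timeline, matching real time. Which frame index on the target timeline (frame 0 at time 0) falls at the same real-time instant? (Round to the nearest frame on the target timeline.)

Source frame index: (1×3600 + 9×60 + 5) × 48 + 43 = 199003.
Real time: 199003 / (48) = 199003/48 s.
Target frame: (199003/48) × (30000/1001) = 17768125/143 ≈ 124252.622 → 124253.

frame 124253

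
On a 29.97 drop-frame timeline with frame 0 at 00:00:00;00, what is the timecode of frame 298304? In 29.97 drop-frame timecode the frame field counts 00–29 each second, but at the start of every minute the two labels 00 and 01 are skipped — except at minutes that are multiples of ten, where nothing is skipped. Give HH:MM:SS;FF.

Each 10-minute DF block holds 10 × 60 × 30 − 9 × 2 = 17982 frames. 298304 ÷ 17982 → 16 full blocks, remainder 10592.
Within the partial block the first minute is 1800 frames and each further minute 1798, so 5 further minute boundaries passed. Total skipped labels = 18 × 16 + 2 × 5 = 298.
Non-drop label index = 298304 + 298 = 298602; at 30 labels/s that is 02:45:53:12, i.e. DF 02:45:53;12.

02:45:53;12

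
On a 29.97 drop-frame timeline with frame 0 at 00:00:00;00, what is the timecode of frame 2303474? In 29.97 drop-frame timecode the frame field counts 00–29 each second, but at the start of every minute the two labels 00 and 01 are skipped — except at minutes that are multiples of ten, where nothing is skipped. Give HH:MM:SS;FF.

Each 10-minute DF block holds 10 × 60 × 30 − 9 × 2 = 17982 frames. 2303474 ÷ 17982 → 128 full blocks, remainder 1778.
Within the partial block the first minute is 1800 frames and each further minute 1798, so 0 further minute boundaries passed. Total skipped labels = 18 × 128 + 2 × 0 = 2304.
Non-drop label index = 2303474 + 2304 = 2305778; at 30 labels/s that is 21:20:59:08, i.e. DF 21:20:59;08.

21:20:59;08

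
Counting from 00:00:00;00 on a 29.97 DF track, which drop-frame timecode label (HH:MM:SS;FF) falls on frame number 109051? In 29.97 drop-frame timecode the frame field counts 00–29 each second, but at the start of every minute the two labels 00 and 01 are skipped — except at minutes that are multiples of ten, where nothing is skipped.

Each 10-minute DF block holds 10 × 60 × 30 − 9 × 2 = 17982 frames. 109051 ÷ 17982 → 6 full blocks, remainder 1159.
Within the partial block the first minute is 1800 frames and each further minute 1798, so 0 further minute boundaries passed. Total skipped labels = 18 × 6 + 2 × 0 = 108.
Non-drop label index = 109051 + 108 = 109159; at 30 labels/s that is 01:00:38:19, i.e. DF 01:00:38;19.

01:00:38;19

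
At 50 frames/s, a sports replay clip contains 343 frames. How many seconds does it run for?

6.86 seconds

Running time = 343 / (50) = 6.86 s.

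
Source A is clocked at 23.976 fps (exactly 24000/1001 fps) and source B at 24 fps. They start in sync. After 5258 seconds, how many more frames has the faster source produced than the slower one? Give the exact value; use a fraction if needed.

11472/91 frames

A emits 24000/1001 × 5258 = 11472000/91 frames; B emits 24 × 5258 = 126192.
Difference = 11472/91 frames (≈ 126.0659); B is ahead of A.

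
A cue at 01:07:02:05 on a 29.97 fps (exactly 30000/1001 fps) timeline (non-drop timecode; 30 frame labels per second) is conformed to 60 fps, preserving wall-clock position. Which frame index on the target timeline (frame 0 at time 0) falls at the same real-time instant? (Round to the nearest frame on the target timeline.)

frame 241571

Source frame index: (1×3600 + 7×60 + 2) × 30 + 5 = 120665.
Real time: 120665 / (30000/1001) = 24157133/6000 s.
Target frame: (24157133/6000) × (60) = 24157133/100 ≈ 241571.330 → 241571.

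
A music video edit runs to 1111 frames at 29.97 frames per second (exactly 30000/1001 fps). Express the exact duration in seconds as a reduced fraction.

Running time = 1111 ÷ (30000/1001) = 1111 × 1001/30000 = 1112111/30000 s.

1112111/30000 seconds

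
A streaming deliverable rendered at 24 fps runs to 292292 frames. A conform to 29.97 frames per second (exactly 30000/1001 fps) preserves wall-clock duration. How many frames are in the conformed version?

365000 frames

Target frames = source frames × (target rate / source rate) = 292292 × (30000/1001)/(24) = 292292 × 1250/1001 = 365000.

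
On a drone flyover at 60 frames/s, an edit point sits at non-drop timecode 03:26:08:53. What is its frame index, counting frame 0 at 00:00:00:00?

Total seconds to the label: (3 × 3600 + 26 × 60 + 8) = 12368.
Frame index = 12368 × 60 + 53 = 742133.

742133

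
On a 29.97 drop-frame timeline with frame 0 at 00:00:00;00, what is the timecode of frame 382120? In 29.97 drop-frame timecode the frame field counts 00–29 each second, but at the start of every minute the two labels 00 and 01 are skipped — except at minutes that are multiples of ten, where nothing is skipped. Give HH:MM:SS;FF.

Ten DF minutes hold 17982 frames, so frame 382120 lies in block 21 (frames 377622–395603) with 4498 frames into that block.
The block's first minute is 1800 frames and the rest 1798 each; 4498 frames reaches minute 2, so 21 × 18 + 2 × 2 = 382 labels have been skipped so far.
Adding those back, label number 382120 + 382 = 382502 at 30 labels/s is 12750 s + 2 f = 3 h 32 min 30 s frame 2, i.e. 03:32:30;02.

03:32:30;02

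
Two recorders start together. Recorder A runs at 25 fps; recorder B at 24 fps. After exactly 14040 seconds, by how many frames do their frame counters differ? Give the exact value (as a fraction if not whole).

14040 frames

A emits 25 × 14040 = 351000 frames; B emits 24 × 14040 = 336960.
Difference = 14040 frames; B is behind A.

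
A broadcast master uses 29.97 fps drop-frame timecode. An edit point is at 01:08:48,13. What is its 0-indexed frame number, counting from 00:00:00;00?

Complete 10-minute blocks: 6, each 17982 frames → 107892.
Remaining 8 whole minutes in the current block: 1800 + 7 × 1798 = 14386 frames.
Within the current minute: 48 × 30 + 13 − 2 = 1451 (labels ;00/;01 skipped at this minute). Total = 107892 + 14386 + 1451 = 123729.

123729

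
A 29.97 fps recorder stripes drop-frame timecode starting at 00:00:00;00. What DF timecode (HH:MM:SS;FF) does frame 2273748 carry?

Ten DF minutes hold 17982 frames, so frame 2273748 lies in block 126 (frames 2265732–2283713) with 8016 frames into that block.
The block's first minute is 1800 frames and the rest 1798 each; 8016 frames reaches minute 4, so 126 × 18 + 4 × 2 = 2276 labels have been skipped so far.
Adding those back, label number 2273748 + 2276 = 2276024 at 30 labels/s is 75867 s + 14 f = 21 h 4 min 27 s frame 14, i.e. 21:04:27;14.

21:04:27;14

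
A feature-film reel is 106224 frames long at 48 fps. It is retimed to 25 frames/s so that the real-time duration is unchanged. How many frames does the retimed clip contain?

Target frames = source frames × (target rate / source rate) = 106224 × (25)/(48) = 106224 × 25/48 = 55325.

55325 frames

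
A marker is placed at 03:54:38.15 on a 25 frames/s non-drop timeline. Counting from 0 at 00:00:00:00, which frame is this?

351965

Total seconds to the label: (3 × 3600 + 54 × 60 + 38) = 14078.
Frame index = 14078 × 25 + 15 = 351965.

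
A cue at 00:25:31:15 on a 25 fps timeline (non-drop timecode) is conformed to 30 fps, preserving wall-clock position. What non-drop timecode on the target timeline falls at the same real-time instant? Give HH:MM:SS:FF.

00:25:31:18

Source frame index: (0×3600 + 25×60 + 31) × 25 + 15 = 38290.
Real time: 38290 / (25) = 7658/5 s.
Target frame: (7658/5) × (30) = 45948.
At 30 labels/s: frame 45948 → 00:25:31:18.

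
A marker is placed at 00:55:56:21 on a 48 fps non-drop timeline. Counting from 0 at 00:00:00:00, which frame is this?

161109

Total seconds to the label: (0 × 3600 + 55 × 60 + 56) = 3356.
Frame index = 3356 × 48 + 21 = 161109.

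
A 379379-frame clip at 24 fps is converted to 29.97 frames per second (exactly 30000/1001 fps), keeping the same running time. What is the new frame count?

Target frames = source frames × (target rate / source rate) = 379379 × (30000/1001)/(24) = 379379 × 1250/1001 = 473750.

473750 frames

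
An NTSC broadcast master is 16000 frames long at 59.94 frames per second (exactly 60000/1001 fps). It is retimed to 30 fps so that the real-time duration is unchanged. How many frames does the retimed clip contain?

Target frames = source frames × (target rate / source rate) = 16000 × (30)/(60000/1001) = 16000 × 1001/2000 = 8008.

8008 frames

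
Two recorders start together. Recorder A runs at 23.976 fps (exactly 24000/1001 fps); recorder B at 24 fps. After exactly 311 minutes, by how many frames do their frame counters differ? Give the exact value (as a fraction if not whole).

311 min = 18660 s.
A emits 24000/1001 × 18660 = 447840000/1001 frames; B emits 24 × 18660 = 447840.
Difference = 447840/1001 frames (≈ 447.3926); B is ahead of A.

447840/1001 frames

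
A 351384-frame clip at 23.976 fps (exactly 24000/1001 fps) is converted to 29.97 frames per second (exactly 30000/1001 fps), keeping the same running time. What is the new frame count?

Target frames = source frames × (target rate / source rate) = 351384 × (30000/1001)/(24000/1001) = 351384 × 5/4 = 439230.

439230 frames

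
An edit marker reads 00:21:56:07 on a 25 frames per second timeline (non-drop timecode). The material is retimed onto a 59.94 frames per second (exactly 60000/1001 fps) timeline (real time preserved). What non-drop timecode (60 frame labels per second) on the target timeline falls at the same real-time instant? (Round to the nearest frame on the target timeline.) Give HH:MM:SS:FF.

00:21:54:58

Source frame index: (0×3600 + 21×60 + 56) × 25 + 7 = 32907.
Real time: 32907 / (25) = 32907/25 s.
Target frame: (32907/25) × (60000/1001) = 11282400/143 ≈ 78897.902 → 78898.
At 60 labels/s: frame 78898 → 00:21:54:58.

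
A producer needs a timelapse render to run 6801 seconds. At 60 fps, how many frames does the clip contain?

408060 frames

Frames = 6801 × 60 = 408060.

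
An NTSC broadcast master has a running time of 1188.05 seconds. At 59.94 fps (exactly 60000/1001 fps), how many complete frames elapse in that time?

Frames = 1188.05 × 60000/1001 = 71283000/1001 ≈ 71211.7882.
Complete frames: 71211.

71211 frames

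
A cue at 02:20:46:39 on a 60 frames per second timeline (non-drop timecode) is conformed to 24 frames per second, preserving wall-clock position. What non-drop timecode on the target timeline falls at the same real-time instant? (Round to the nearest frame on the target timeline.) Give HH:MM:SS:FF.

02:20:46:16

Source frame index: (2×3600 + 20×60 + 46) × 60 + 39 = 506799.
Real time: 506799 / (60) = 168933/20 s.
Target frame: (168933/20) × (24) = 1013598/5 ≈ 202719.600 → 202720.
At 24 labels/s: frame 202720 → 02:20:46:16.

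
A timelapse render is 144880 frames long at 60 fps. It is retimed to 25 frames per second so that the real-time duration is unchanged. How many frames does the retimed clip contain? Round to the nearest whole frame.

60367 frames

Frames at target rate = 144880 × (25) / (60) = 181100/3 ≈ 60366.667.
Nearest whole frame: 60367.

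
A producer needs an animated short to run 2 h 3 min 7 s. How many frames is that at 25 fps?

184675 frames

2 h 3 min 7 s = 7387 s.
Frames = 7387 × 25 = 184675.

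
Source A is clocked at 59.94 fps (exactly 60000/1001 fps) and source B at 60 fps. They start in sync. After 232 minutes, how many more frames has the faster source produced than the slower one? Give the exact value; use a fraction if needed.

835200/1001 frames

232 min = 13920 s.
A emits 60000/1001 × 13920 = 835200000/1001 frames; B emits 60 × 13920 = 835200.
Difference = 835200/1001 frames (≈ 834.3656); B is ahead of A.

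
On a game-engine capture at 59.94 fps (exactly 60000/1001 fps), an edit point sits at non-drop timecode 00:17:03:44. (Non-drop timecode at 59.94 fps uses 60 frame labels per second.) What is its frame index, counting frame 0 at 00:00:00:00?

61424

Total seconds to the label: (0 × 3600 + 17 × 60 + 3) = 1023.
Frame index = 1023 × 60 + 44 = 61424.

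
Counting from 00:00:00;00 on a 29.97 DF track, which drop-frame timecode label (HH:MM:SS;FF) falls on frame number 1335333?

Ten DF minutes hold 17982 frames, so frame 1335333 lies in block 74 (frames 1330668–1348649) with 4665 frames into that block.
The block's first minute is 1800 frames and the rest 1798 each; 4665 frames reaches minute 2, so 74 × 18 + 2 × 2 = 1336 labels have been skipped so far.
Adding those back, label number 1335333 + 1336 = 1336669 at 30 labels/s is 44555 s + 19 f = 12 h 22 min 35 s frame 19, i.e. 12:22:35;19.

12:22:35;19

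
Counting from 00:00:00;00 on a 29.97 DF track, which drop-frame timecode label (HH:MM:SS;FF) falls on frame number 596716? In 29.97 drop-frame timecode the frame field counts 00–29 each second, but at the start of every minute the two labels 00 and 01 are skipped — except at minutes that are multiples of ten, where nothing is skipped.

05:31:50;12

Each 10-minute DF block holds 10 × 60 × 30 − 9 × 2 = 17982 frames. 596716 ÷ 17982 → 33 full blocks, remainder 3310.
Within the partial block the first minute is 1800 frames and each further minute 1798, so 1 further minute boundary passed. Total skipped labels = 18 × 33 + 2 × 1 = 596.
Non-drop label index = 596716 + 596 = 597312; at 30 labels/s that is 05:31:50:12, i.e. DF 05:31:50;12.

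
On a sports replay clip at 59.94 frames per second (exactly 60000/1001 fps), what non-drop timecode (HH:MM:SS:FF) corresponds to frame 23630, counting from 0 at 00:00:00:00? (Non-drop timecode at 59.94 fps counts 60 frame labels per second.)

00:06:33:50

23630 ÷ 60 = 393 full seconds, remainder 50 frames.
393 s = 0 h 6 min 33 s.
Timecode: 00:06:33:50.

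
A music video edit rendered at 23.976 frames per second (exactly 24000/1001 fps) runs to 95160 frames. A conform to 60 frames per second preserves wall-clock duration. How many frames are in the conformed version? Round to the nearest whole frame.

238138 frames

Frames at target rate = 95160 × (60) / (24000/1001) = 2381379/10 ≈ 238137.900.
Nearest whole frame: 238138.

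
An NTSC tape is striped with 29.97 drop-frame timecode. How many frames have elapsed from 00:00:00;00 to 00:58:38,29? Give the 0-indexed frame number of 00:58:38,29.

As if non-drop at 30 labels/s: (0 × 3600 + 58 × 60 + 38) × 30 + 29 = 105569.
Minute boundaries passed: 58; those not divisible by 10: 58 − 5 = 53; dropped labels = 2 × 53 = 106.
Actual frame index = 105569 − 106 = 105463.

105463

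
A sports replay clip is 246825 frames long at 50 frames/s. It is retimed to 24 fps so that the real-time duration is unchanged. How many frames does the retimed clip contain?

118476 frames

Target frames = source frames × (target rate / source rate) = 246825 × (24)/(50) = 246825 × 12/25 = 118476.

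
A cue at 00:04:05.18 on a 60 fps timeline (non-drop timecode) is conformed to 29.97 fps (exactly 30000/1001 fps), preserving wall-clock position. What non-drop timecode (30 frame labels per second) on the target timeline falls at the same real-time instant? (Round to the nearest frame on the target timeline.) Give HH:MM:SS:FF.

00:04:05:02

Source frame index: (0×3600 + 4×60 + 5) × 60 + 18 = 14718.
Real time: 14718 / (60) = 2453/10 s.
Target frame: (2453/10) × (30000/1001) = 669000/91 ≈ 7351.648 → 7352.
At 30 labels/s: frame 7352 → 00:04:05:02.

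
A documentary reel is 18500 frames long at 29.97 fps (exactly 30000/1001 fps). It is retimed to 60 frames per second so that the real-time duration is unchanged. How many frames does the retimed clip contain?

37037 frames

Target frames = source frames × (target rate / source rate) = 18500 × (60)/(30000/1001) = 18500 × 1001/500 = 37037.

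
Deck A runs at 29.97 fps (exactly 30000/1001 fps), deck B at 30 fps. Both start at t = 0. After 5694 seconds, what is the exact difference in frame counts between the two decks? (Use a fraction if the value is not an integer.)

A emits 30000/1001 × 5694 = 13140000/77 frames; B emits 30 × 5694 = 170820.
Difference = 13140/77 frames (≈ 170.6494); B is ahead of A.

13140/77 frames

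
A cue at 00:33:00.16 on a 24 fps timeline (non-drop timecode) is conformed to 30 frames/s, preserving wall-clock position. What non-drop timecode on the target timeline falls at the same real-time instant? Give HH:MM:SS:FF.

Source frame index: (0×3600 + 33×60 + 0) × 24 + 16 = 47536.
Real time: 47536 / (24) = 5942/3 s.
Target frame: (5942/3) × (30) = 59420.
At 30 labels/s: frame 59420 → 00:33:00:20.

00:33:00:20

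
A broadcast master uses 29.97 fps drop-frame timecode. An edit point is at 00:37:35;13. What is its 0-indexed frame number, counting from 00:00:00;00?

67595

Complete 10-minute blocks: 3, each 17982 frames → 53946.
Remaining 7 whole minutes in the current block: 1800 + 6 × 1798 = 12588 frames.
Within the current minute: 35 × 30 + 13 − 2 = 1061 (labels ;00/;01 skipped at this minute). Total = 53946 + 12588 + 1061 = 67595.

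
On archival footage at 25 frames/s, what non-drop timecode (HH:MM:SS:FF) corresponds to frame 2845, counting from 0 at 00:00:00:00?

00:01:53:20

2845 ÷ 25 = 113 full seconds, remainder 20 frames.
113 s = 0 h 1 min 53 s.
Timecode: 00:01:53:20.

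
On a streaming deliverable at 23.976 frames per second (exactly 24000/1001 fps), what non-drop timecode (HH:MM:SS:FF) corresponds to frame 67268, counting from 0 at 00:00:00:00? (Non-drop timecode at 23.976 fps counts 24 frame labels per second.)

67268 ÷ 24 = 2802 full seconds, remainder 20 frames.
2802 s = 0 h 46 min 42 s.
Timecode: 00:46:42:20.

00:46:42:20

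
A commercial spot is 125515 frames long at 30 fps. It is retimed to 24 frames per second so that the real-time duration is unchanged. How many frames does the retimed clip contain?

100412 frames

Target frames = source frames × (target rate / source rate) = 125515 × (24)/(30) = 125515 × 4/5 = 100412.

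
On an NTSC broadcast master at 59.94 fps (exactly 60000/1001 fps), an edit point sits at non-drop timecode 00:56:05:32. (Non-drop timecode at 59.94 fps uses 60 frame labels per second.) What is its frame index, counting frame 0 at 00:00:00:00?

frame 201932

Total seconds to the label: (0 × 3600 + 56 × 60 + 5) = 3365.
Frame index = 3365 × 60 + 32 = 201932.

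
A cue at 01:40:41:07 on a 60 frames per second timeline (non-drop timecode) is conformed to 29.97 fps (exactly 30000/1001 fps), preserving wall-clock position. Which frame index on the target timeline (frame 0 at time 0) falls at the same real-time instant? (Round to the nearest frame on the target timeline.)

Source frame index: (1×3600 + 40×60 + 41) × 60 + 7 = 362467.
Real time: 362467 / (60) = 362467/60 s.
Target frame: (362467/60) × (30000/1001) = 25890500/143 ≈ 181052.448 → 181052.

frame 181052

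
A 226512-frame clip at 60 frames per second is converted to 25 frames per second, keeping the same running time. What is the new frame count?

94380 frames

Target frames = source frames × (target rate / source rate) = 226512 × (25)/(60) = 226512 × 5/12 = 94380.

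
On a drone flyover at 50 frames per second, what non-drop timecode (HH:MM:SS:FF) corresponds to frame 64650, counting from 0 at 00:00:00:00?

00:21:33:00

64650 ÷ 50 = 1293 full seconds, remainder 0 frames.
1293 s = 0 h 21 min 33 s.
Timecode: 00:21:33:00.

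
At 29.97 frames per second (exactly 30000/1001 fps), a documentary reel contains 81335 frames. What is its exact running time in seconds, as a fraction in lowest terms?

16283267/6000 seconds

Running time = 81335 ÷ (30000/1001) = 81335 × 1001/30000 = 16283267/6000 s.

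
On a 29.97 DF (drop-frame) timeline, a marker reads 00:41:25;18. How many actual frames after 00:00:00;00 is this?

As if non-drop at 30 labels/s: (0 × 3600 + 41 × 60 + 25) × 30 + 18 = 74568.
Minute boundaries passed: 41; those not divisible by 10: 41 − 4 = 37; dropped labels = 2 × 37 = 74.
Actual frame index = 74568 − 74 = 74494.

74494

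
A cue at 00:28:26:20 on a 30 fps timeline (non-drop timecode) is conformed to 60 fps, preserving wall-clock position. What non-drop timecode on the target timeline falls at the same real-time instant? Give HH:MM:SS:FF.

00:28:26:40

Source frame index: (0×3600 + 28×60 + 26) × 30 + 20 = 51200.
Real time: 51200 / (30) = 5120/3 s.
Target frame: (5120/3) × (60) = 102400.
At 60 labels/s: frame 102400 → 00:28:26:40.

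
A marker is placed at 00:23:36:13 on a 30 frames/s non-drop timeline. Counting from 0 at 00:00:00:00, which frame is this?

Total seconds to the label: (0 × 3600 + 23 × 60 + 36) = 1416.
Frame index = 1416 × 30 + 13 = 42493.

42493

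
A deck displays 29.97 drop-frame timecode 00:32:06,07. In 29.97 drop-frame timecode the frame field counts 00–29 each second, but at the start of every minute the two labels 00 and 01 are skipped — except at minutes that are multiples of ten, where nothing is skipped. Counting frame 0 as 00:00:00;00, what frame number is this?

57729

As if non-drop at 30 labels/s: (0 × 3600 + 32 × 60 + 6) × 30 + 7 = 57787.
Minute boundaries passed: 32; those not divisible by 10: 32 − 3 = 29; dropped labels = 2 × 29 = 58.
Actual frame index = 57787 − 58 = 57729.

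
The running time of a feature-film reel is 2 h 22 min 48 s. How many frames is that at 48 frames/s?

411264 frames

2 h 22 min 48 s = 8568 s.
Frames = 8568 × 48 = 411264.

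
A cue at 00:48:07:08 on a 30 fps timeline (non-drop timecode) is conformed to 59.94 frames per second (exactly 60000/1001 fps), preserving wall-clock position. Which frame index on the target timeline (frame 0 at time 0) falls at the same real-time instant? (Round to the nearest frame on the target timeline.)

frame 173063

Source frame index: (0×3600 + 48×60 + 7) × 30 + 8 = 86618.
Real time: 86618 / (30) = 43309/15 s.
Target frame: (43309/15) × (60000/1001) = 24748000/143 ≈ 173062.937 → 173063.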